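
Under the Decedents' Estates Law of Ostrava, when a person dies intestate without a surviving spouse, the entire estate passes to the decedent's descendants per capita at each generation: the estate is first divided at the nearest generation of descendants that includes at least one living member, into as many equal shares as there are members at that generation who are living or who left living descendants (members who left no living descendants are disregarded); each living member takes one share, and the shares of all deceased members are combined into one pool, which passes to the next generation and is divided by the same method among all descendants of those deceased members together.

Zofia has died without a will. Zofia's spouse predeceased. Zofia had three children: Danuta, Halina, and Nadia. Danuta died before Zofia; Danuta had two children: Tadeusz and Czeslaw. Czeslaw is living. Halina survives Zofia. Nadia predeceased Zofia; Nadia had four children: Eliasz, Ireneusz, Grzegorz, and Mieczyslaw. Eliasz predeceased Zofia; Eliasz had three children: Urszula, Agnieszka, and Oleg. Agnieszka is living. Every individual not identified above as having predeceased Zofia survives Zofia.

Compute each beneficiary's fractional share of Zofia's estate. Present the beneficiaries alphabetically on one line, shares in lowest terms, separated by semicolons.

There is no surviving spouse, so the entire estate passes to Zofia's descendants per capita at each generation.
At generation 1 (Danuta, Halina, Nadia) there are 3 shares of (1)/3 = 1/3 each.
Living: Halina — each takes 1/3.
Deceased: Danuta and Nadia. Their combined 2/3 is pooled and carried to generation 2.
At generation 2 (Tadeusz, Czeslaw, Eliasz, Ireneusz, Grzegorz, Mieczyslaw) there are 6 shares of (2/3)/6 = 1/9 each.
Living: Tadeusz, Czeslaw, Ireneusz, Grzegorz, and Mieczyslaw — each takes 1/9.
Deceased: Eliasz. That 1/9 share is carried to generation 3.
At generation 3 (Urszula, Agnieszka, Oleg) there are 3 shares of (1/9)/3 = 1/27 each.
Living: Urszula, Agnieszka, and Oleg — each takes 1/27.

Agnieszka 1/27; Czeslaw 1/9; Grzegorz 1/9; Halina 1/3; Ireneusz 1/9; Mieczyslaw 1/9; Oleg 1/27; Tadeusz 1/9; Urszula 1/27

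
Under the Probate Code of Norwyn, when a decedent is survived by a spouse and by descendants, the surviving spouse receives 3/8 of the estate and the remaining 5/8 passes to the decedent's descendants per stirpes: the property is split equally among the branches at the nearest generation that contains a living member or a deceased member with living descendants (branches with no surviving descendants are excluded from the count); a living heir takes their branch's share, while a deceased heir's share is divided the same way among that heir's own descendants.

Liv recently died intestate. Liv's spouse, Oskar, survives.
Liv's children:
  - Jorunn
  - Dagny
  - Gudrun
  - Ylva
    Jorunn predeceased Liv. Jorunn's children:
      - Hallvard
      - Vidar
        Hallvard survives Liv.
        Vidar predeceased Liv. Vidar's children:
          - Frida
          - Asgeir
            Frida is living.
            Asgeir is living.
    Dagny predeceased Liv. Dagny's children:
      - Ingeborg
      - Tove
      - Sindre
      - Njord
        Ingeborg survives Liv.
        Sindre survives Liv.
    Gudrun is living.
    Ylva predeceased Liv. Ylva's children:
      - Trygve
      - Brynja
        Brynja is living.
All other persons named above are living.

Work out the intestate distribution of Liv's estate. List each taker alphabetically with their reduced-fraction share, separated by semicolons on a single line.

Oskar, as surviving spouse, takes 3/8.
The remaining 5/8 passes to Liv's descendants per stirpes.
The 5/8 is divided into 4 equal shares of 5/32 among Jorunn, Dagny, Gudrun, Ylva.
Jorunn predeceased; the 5/32 allotted to Jorunn's branch passes to Jorunn's issue by representation.
The 5/32 is divided into 2 equal shares of 5/64 among Hallvard, Vidar.
Hallvard is living and takes 5/64.
Vidar predeceased; the 5/64 allotted to Vidar's branch passes to Vidar's issue by representation.
The 5/64 is divided into 2 equal shares of 5/128 among Frida, Asgeir.
Frida is living and takes 5/128.
Asgeir is living and takes 5/128.
Dagny predeceased; the 5/32 allotted to Dagny's branch passes to Dagny's issue by representation.
The 5/32 is divided into 4 equal shares of 5/128 among Ingeborg, Tove, Sindre, Njord.
Ingeborg is living and takes 5/128.
Tove is living and takes 5/128.
Sindre is living and takes 5/128.
Njord is living and takes 5/128.
Gudrun is living and takes 5/32.
Ylva predeceased; the 5/32 allotted to Ylva's branch passes to Ylva's issue by representation.
The 5/32 is divided into 2 equal shares of 5/64 among Trygve, Brynja.
Trygve is living and takes 5/64.
Brynja is living and takes 5/64.

Asgeir 5/128; Brynja 5/64; Frida 5/128; Gudrun 5/32; Hallvard 5/64; Ingeborg 5/128; Njord 5/128; Oskar 3/8; Sindre 5/128; Tove 5/128; Trygve 5/64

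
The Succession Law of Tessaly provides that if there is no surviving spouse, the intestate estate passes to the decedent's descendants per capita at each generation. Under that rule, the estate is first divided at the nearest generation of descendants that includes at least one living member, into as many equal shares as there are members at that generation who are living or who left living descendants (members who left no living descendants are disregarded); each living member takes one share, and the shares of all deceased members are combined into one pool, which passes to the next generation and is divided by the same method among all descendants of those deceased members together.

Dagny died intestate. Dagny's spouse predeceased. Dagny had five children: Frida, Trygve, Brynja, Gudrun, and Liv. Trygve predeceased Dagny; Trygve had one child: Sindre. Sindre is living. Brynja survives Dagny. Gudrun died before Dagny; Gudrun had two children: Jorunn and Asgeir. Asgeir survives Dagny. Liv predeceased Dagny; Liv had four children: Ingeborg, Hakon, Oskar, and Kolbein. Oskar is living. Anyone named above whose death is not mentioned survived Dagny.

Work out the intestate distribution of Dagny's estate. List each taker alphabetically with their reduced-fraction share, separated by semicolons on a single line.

Asgeir 3/35; Brynja 1/5; Frida 1/5; Hakon 3/35; Ingeborg 3/35; Jorunn 3/35; Kolbein 3/35; Oskar 3/35; Sindre 3/35

There is no surviving spouse, so the entire estate passes to Dagny's descendants per capita at each generation.
At generation 1 (Frida, Trygve, Brynja, Gudrun, Liv) there are 5 shares of (1)/5 = 1/5 each.
Living: Frida and Brynja — each takes 1/5.
Deceased: Trygve, Gudrun, and Liv. Their combined 3/5 is pooled and carried to generation 2.
At generation 2 (Sindre, Jorunn, Asgeir, Ingeborg, Hakon, Oskar, Kolbein) there are 7 shares of (3/5)/7 = 3/35 each.
Living: Sindre, Jorunn, Asgeir, Ingeborg, Hakon, Oskar, and Kolbein — each takes 3/35.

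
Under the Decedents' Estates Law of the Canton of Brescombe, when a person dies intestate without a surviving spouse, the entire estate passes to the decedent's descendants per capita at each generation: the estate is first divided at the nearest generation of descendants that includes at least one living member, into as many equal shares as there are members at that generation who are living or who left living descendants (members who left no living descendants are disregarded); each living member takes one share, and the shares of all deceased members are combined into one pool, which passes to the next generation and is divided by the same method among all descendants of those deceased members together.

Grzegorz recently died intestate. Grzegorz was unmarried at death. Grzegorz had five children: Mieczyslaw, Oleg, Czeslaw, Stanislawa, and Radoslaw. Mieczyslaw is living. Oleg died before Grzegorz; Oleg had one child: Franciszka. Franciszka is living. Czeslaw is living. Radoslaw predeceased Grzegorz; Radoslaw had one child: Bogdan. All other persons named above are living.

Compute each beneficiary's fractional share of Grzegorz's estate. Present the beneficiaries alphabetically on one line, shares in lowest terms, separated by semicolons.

There is no surviving spouse, so the entire estate passes to Grzegorz's descendants per capita at each generation.
At generation 1 (Mieczyslaw, Oleg, Czeslaw, Stanislawa, Radoslaw) there are 5 shares of (1)/5 = 1/5 each.
Living: Mieczyslaw, Czeslaw, and Stanislawa — each takes 1/5.
Deceased: Oleg and Radoslaw. Their combined 2/5 is pooled and carried to generation 2.
At generation 2 (Franciszka, Bogdan) there are 2 shares of (2/5)/2 = 1/5 each.
Living: Franciszka and Bogdan — each takes 1/5.

Bogdan 1/5; Czeslaw 1/5; Franciszka 1/5; Mieczyslaw 1/5; Stanislawa 1/5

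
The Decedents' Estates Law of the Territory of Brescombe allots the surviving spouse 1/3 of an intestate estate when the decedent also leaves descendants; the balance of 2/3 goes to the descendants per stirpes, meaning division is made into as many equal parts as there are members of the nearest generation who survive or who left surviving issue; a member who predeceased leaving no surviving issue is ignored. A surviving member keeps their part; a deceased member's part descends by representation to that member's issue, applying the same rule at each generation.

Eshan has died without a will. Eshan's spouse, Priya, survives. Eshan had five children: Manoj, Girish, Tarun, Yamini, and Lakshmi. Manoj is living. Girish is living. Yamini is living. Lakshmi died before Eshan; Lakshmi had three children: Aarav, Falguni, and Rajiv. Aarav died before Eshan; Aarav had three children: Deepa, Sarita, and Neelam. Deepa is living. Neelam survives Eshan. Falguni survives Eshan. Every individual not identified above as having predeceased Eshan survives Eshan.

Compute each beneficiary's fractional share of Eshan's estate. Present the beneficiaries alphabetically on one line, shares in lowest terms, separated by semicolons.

Deepa 2/135; Falguni 2/45; Girish 2/15; Manoj 2/15; Neelam 2/135; Priya 1/3; Rajiv 2/45; Sarita 2/135; Tarun 2/15; Yamini 2/15

Priya, as surviving spouse, takes 1/3.
The remaining 2/3 passes to Eshan's descendants per stirpes.
The 2/3 is divided into 5 equal shares of 2/15 among Manoj, Girish, Tarun, Yamini, Lakshmi.
Manoj is living and takes 2/15.
Girish is living and takes 2/15.
Tarun is living and takes 2/15.
Yamini is living and takes 2/15.
Lakshmi predeceased; the 2/15 allotted to Lakshmi's branch passes to Lakshmi's issue by representation.
The 2/15 is divided into 3 equal shares of 2/45 among Aarav, Falguni, Rajiv.
Aarav predeceased; the 2/45 allotted to Aarav's branch passes to Aarav's issue by representation.
The 2/45 is divided into 3 equal shares of 2/135 among Deepa, Sarita, Neelam.
Deepa is living and takes 2/135.
Sarita is living and takes 2/135.
Neelam is living and takes 2/135.
Falguni is living and takes 2/45.
Rajiv is living and takes 2/45.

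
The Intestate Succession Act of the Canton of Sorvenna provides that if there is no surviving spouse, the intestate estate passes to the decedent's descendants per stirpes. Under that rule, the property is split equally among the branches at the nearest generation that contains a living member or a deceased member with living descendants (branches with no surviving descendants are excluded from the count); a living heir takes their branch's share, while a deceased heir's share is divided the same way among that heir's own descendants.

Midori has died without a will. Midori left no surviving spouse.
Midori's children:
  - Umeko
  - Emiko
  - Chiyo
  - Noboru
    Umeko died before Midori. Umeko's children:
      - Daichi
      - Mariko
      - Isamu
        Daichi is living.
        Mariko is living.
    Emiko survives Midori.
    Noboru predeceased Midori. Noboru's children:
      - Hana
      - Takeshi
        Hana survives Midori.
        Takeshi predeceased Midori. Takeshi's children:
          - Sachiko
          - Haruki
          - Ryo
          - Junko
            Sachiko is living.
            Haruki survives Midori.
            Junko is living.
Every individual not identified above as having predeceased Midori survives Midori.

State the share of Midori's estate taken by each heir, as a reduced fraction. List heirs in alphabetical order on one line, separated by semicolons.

There is no surviving spouse, so the entire estate passes to Midori's descendants per stirpes.
The estate is divided into 4 equal shares of 1/4 among Umeko, Emiko, Chiyo, Noboru.
Umeko predeceased; the 1/4 allotted to Umeko's branch passes to Umeko's issue by representation.
The 1/4 is divided into 3 equal shares of 1/12 among Daichi, Mariko, Isamu.
Daichi is living and takes 1/12.
Mariko is living and takes 1/12.
Isamu is living and takes 1/12.
Emiko is living and takes 1/4.
Chiyo is living and takes 1/4.
Noboru predeceased; the 1/4 allotted to Noboru's branch passes to Noboru's issue by representation.
The 1/4 is divided into 2 equal shares of 1/8 among Hana, Takeshi.
Hana is living and takes 1/8.
Takeshi predeceased; the 1/8 allotted to Takeshi's branch passes to Takeshi's issue by representation.
The 1/8 is divided into 4 equal shares of 1/32 among Sachiko, Haruki, Ryo, Junko.
Sachiko is living and takes 1/32.
Haruki is living and takes 1/32.
Ryo is living and takes 1/32.
Junko is living and takes 1/32.

Chiyo 1/4; Daichi 1/12; Emiko 1/4; Hana 1/8; Haruki 1/32; Isamu 1/12; Junko 1/32; Mariko 1/12; Ryo 1/32; Sachiko 1/32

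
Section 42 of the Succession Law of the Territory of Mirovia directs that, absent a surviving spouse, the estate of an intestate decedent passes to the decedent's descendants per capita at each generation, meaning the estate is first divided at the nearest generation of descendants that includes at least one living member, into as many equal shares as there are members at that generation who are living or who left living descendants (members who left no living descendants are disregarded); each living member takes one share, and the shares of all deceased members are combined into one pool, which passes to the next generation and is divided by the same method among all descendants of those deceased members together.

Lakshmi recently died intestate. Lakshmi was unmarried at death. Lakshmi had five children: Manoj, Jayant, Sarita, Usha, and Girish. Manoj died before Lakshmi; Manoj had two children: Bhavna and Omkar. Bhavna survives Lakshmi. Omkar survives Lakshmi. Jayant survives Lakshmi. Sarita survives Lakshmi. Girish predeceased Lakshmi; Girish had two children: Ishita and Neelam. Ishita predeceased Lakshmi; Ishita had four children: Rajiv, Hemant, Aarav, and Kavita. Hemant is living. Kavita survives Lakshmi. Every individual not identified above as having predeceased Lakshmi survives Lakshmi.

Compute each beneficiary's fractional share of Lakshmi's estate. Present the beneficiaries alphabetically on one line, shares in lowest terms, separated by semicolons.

Aarav 1/40; Bhavna 1/10; Hemant 1/40; Jayant 1/5; Kavita 1/40; Neelam 1/10; Omkar 1/10; Rajiv 1/40; Sarita 1/5; Usha 1/5

There is no surviving spouse, so the entire estate passes to Lakshmi's descendants per capita at each generation.
At generation 1 (Manoj, Jayant, Sarita, Usha, Girish) there are 5 shares of (1)/5 = 1/5 each.
Living: Jayant, Sarita, and Usha — each takes 1/5.
Deceased: Manoj and Girish. Their combined 2/5 is pooled and carried to generation 2.
At generation 2 (Bhavna, Omkar, Ishita, Neelam) there are 4 shares of (2/5)/4 = 1/10 each.
Living: Bhavna, Omkar, and Neelam — each takes 1/10.
Deceased: Ishita. That 1/10 share is carried to generation 3.
At generation 3 (Rajiv, Hemant, Aarav, Kavita) there are 4 shares of (1/10)/4 = 1/40 each.
Living: Rajiv, Hemant, Aarav, and Kavita — each takes 1/40.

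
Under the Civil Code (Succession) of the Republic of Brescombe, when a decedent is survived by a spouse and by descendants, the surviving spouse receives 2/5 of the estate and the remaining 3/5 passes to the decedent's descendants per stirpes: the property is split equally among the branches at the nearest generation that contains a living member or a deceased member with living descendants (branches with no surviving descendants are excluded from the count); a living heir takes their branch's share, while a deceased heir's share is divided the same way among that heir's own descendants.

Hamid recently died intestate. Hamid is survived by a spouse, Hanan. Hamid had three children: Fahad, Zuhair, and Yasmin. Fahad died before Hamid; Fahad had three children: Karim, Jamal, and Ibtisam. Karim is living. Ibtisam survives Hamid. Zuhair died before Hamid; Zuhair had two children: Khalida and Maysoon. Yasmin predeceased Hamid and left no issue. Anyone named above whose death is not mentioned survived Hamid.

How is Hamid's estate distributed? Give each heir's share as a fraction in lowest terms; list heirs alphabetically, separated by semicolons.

Hanan 2/5; Ibtisam 1/10; Jamal 1/10; Karim 1/10; Khalida 3/20; Maysoon 3/20

Hanan, as surviving spouse, takes 2/5.
The remaining 3/5 passes to Hamid's descendants per stirpes.
Yasmin left no surviving issue, so that branch lapses and is disregarded.
The 3/5 is divided into 2 equal shares of 3/10 among Fahad, Zuhair.
Fahad predeceased; the 3/10 allotted to Fahad's branch passes to Fahad's issue by representation.
The 3/10 is divided into 3 equal shares of 1/10 among Karim, Jamal, Ibtisam.
Karim is living and takes 1/10.
Jamal is living and takes 1/10.
Ibtisam is living and takes 1/10.
Zuhair predeceased; the 3/10 allotted to Zuhair's branch passes to Zuhair's issue by representation.
The 3/10 is divided into 2 equal shares of 3/20 among Khalida, Maysoon.
Khalida is living and takes 3/20.
Maysoon is living and takes 3/20.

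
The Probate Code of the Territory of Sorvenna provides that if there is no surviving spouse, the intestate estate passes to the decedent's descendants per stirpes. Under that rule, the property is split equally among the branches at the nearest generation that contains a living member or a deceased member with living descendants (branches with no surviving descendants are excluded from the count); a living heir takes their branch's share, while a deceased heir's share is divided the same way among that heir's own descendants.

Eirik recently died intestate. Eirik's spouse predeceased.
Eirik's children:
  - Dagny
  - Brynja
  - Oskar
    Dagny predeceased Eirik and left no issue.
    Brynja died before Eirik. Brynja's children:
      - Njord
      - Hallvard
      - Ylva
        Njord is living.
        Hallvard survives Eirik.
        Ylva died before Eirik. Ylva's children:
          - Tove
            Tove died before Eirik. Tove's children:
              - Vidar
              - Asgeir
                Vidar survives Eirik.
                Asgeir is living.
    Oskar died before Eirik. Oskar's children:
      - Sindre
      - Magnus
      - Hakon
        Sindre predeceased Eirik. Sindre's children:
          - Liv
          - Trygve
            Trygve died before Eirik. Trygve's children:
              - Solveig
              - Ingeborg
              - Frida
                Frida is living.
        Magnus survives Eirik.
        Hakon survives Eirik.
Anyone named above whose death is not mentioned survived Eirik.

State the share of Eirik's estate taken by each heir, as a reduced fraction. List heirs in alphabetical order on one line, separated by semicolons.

There is no surviving spouse, so the entire estate passes to Eirik's descendants per stirpes.
Dagny left no surviving issue, so that branch lapses and is disregarded.
The estate is divided into 2 equal shares of 1/2 among Brynja, Oskar.
Brynja predeceased; the 1/2 allotted to Brynja's branch passes to Brynja's issue by representation.
The 1/2 is divided into 3 equal shares of 1/6 among Njord, Hallvard, Ylva.
Njord is living and takes 1/6.
Hallvard is living and takes 1/6.
Ylva predeceased; the 1/6 allotted to Ylva's branch passes to Ylva's issue by representation.
Tove's line is the sole branch at this level, so the full 1/6 passes to Tove's issue by representation.
The 1/6 is divided into 2 equal shares of 1/12 among Vidar, Asgeir.
Vidar is living and takes 1/12.
Asgeir is living and takes 1/12.
Oskar predeceased; the 1/2 allotted to Oskar's branch passes to Oskar's issue by representation.
The 1/2 is divided into 3 equal shares of 1/6 among Sindre, Magnus, Hakon.
Sindre predeceased; the 1/6 allotted to Sindre's branch passes to Sindre's issue by representation.
The 1/6 is divided into 2 equal shares of 1/12 among Liv, Trygve.
Liv is living and takes 1/12.
Trygve predeceased; the 1/12 allotted to Trygve's branch passes to Trygve's issue by representation.
The 1/12 is divided into 3 equal shares of 1/36 among Solveig, Ingeborg, Frida.
Solveig is living and takes 1/36.
Ingeborg is living and takes 1/36.
Frida is living and takes 1/36.
Magnus is living and takes 1/6.
Hakon is living and takes 1/6.

Asgeir 1/12; Frida 1/36; Hakon 1/6; Hallvard 1/6; Ingeborg 1/36; Liv 1/12; Magnus 1/6; Njord 1/6; Solveig 1/36; Vidar 1/12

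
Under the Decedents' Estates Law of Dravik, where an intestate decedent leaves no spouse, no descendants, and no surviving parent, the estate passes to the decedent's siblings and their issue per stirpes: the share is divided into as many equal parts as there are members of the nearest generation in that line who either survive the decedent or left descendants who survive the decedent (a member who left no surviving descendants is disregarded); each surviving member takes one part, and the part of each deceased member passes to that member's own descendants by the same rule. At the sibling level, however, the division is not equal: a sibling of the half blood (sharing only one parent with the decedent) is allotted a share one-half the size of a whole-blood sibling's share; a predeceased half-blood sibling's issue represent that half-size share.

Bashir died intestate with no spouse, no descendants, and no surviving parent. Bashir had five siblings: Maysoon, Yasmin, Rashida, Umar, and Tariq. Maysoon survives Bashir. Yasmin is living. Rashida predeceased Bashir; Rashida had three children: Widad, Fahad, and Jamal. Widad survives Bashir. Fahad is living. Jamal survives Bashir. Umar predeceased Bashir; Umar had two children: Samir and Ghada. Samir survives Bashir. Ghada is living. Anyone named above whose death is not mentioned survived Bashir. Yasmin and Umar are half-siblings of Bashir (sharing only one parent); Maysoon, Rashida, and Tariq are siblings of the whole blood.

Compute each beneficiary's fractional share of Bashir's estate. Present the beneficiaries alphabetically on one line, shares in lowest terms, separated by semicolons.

Fahad 1/12; Ghada 1/16; Jamal 1/12; Maysoon 1/4; Samir 1/16; Tariq 1/4; Widad 1/12; Yasmin 1/8

No spouse, descendants, or parent survives, so the estate passes to Bashir's siblings per stirpes.
Half-blood siblings count for one-half the weight of whole-blood siblings at the initial division.
Dividing 1 in proportion to weights (total weight 4): Maysoon (weight 1) → 1/4; Yasmin (weight 1/2) → 1/8; Rashida (weight 1) → 1/4; Umar (weight 1/2) → 1/8; Tariq (weight 1) → 1/4.
Maysoon is living and takes 1/4.
Yasmin is living and takes 1/8.
Rashida predeceased; the 1/4 allotted to Rashida's branch passes to Rashida's issue by representation.
The 1/4 is divided into 3 equal shares of 1/12 among Widad, Fahad, Jamal.
Widad is living and takes 1/12.
Fahad is living and takes 1/12.
Jamal is living and takes 1/12.
Umar predeceased; the 1/8 allotted to Umar's branch passes to Umar's issue by representation.
The 1/8 is divided into 2 equal shares of 1/16 among Samir, Ghada.
Samir is living and takes 1/16.
Ghada is living and takes 1/16.
Tariq is living and takes 1/4.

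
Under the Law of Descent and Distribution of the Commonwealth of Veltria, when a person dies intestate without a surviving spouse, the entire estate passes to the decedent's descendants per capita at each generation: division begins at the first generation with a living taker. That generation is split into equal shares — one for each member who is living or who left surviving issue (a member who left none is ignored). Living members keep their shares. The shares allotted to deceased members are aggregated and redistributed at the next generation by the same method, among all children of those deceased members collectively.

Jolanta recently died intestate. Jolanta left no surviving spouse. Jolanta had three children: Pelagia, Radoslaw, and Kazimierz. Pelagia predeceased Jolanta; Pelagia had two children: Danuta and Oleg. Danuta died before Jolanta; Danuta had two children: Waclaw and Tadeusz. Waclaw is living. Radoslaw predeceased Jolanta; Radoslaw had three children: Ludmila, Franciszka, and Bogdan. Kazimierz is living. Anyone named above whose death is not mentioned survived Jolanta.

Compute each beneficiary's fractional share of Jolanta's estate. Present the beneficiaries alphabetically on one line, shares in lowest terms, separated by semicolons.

Bogdan 2/15; Franciszka 2/15; Kazimierz 1/3; Ludmila 2/15; Oleg 2/15; Tadeusz 1/15; Waclaw 1/15

There is no surviving spouse, so the entire estate passes to Jolanta's descendants per capita at each generation.
At generation 1 (Pelagia, Radoslaw, Kazimierz) there are 3 shares of (1)/3 = 1/3 each.
Living: Kazimierz — each takes 1/3.
Deceased: Pelagia and Radoslaw. Their combined 2/3 is pooled and carried to generation 2.
At generation 2 (Danuta, Oleg, Ludmila, Franciszka, Bogdan) there are 5 shares of (2/3)/5 = 2/15 each.
Living: Oleg, Ludmila, Franciszka, and Bogdan — each takes 2/15.
Deceased: Danuta. That 2/15 share is carried to generation 3.
At generation 3 (Waclaw, Tadeusz) there are 2 shares of (2/15)/2 = 1/15 each.
Living: Waclaw and Tadeusz — each takes 1/15.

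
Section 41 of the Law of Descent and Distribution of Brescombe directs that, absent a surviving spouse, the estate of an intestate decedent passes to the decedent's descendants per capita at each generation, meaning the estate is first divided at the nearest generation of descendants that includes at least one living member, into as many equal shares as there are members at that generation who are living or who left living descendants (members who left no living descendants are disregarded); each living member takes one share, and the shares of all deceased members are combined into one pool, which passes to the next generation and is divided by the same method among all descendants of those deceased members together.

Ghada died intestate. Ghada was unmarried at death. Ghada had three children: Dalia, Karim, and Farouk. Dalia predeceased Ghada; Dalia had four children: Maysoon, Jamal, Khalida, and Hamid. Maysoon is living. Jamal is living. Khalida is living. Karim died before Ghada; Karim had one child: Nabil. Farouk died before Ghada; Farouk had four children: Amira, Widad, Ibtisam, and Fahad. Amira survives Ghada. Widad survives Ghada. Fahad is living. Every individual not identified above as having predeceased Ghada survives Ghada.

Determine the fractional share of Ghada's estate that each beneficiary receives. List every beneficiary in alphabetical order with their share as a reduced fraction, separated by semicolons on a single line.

There is no surviving spouse, so the entire estate passes to Ghada's descendants per capita at each generation.
No one at generation 1 (Dalia, Karim, Farouk) is living; moving to the next generation.
At generation 2 (Maysoon, Jamal, Khalida, Hamid, Nabil, Amira, Widad, Ibtisam, Fahad) there are 9 shares of (1)/9 = 1/9 each.
Living: Maysoon, Jamal, Khalida, Hamid, Nabil, Amira, Widad, Ibtisam, and Fahad — each takes 1/9.

Amira 1/9; Fahad 1/9; Hamid 1/9; Ibtisam 1/9; Jamal 1/9; Khalida 1/9; Maysoon 1/9; Nabil 1/9; Widad 1/9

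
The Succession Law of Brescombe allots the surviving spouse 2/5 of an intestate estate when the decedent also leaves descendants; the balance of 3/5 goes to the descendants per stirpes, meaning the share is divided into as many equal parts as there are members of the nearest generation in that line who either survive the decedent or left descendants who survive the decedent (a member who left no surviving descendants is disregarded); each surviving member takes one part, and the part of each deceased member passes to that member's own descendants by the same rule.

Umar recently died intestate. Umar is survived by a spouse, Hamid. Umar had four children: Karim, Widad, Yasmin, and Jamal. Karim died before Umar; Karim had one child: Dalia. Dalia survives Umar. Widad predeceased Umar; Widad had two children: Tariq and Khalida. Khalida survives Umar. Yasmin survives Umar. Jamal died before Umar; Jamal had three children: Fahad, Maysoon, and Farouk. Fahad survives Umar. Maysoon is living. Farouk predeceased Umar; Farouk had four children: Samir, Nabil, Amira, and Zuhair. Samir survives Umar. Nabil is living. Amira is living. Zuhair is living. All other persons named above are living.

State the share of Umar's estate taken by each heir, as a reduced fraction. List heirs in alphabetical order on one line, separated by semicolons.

Amira 1/80; Dalia 3/20; Fahad 1/20; Hamid 2/5; Khalida 3/40; Maysoon 1/20; Nabil 1/80; Samir 1/80; Tariq 3/40; Yasmin 3/20; Zuhair 1/80

Hamid, as surviving spouse, takes 2/5.
The remaining 3/5 passes to Umar's descendants per stirpes.
The 3/5 is divided into 4 equal shares of 3/20 among Karim, Widad, Yasmin, Jamal.
Karim predeceased; the 3/20 allotted to Karim's branch passes to Karim's issue by representation.
Dalia is the sole taker at this level and receives the full 3/20.
Widad predeceased; the 3/20 allotted to Widad's branch passes to Widad's issue by representation.
The 3/20 is divided into 2 equal shares of 3/40 among Tariq, Khalida.
Tariq is living and takes 3/40.
Khalida is living and takes 3/40.
Yasmin is living and takes 3/20.
Jamal predeceased; the 3/20 allotted to Jamal's branch passes to Jamal's issue by representation.
The 3/20 is divided into 3 equal shares of 1/20 among Fahad, Maysoon, Farouk.
Fahad is living and takes 1/20.
Maysoon is living and takes 1/20.
Farouk predeceased; the 1/20 allotted to Farouk's branch passes to Farouk's issue by representation.
The 1/20 is divided into 4 equal shares of 1/80 among Samir, Nabil, Amira, Zuhair.
Samir is living and takes 1/80.
Nabil is living and takes 1/80.
Amira is living and takes 1/80.
Zuhair is living and takes 1/80.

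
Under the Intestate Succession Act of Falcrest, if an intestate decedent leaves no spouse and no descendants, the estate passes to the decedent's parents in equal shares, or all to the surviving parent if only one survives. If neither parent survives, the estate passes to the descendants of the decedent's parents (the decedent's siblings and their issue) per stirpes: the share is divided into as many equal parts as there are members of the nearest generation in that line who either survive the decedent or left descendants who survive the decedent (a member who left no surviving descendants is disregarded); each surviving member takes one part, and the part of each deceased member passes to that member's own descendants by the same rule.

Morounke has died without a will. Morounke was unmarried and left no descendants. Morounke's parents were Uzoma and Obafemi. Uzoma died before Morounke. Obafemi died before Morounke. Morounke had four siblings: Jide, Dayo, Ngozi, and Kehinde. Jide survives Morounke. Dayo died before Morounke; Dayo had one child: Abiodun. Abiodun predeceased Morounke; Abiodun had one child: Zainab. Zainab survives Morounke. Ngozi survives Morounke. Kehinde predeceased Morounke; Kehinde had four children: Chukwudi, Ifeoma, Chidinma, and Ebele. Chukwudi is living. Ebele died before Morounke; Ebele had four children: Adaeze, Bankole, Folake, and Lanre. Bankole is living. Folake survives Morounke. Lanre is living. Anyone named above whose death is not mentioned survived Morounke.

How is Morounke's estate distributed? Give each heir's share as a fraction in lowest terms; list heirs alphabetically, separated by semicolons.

Neither parent survives and there are no descendants, so the estate passes to Morounke's siblings and their issue per stirpes.
The estate is divided into 4 equal shares of 1/4 among Jide, Dayo, Ngozi, Kehinde.
Jide is living and takes 1/4.
Dayo predeceased; the 1/4 allotted to Dayo's branch passes to Dayo's issue by representation.
Abiodun's line is the sole branch at this level, so the full 1/4 passes to Abiodun's issue by representation.
Zainab is the sole taker at this level and receives the full 1/4.
Ngozi is living and takes 1/4.
Kehinde predeceased; the 1/4 allotted to Kehinde's branch passes to Kehinde's issue by representation.
The 1/4 is divided into 4 equal shares of 1/16 among Chukwudi, Ifeoma, Chidinma, Ebele.
Chukwudi is living and takes 1/16.
Ifeoma is living and takes 1/16.
Chidinma is living and takes 1/16.
Ebele predeceased; the 1/16 allotted to Ebele's branch passes to Ebele's issue by representation.
The 1/16 is divided into 4 equal shares of 1/64 among Adaeze, Bankole, Folake, Lanre.
Adaeze is living and takes 1/64.
Bankole is living and takes 1/64.
Folake is living and takes 1/64.
Lanre is living and takes 1/64.

Adaeze 1/64; Bankole 1/64; Chidinma 1/16; Chukwudi 1/16; Folake 1/64; Ifeoma 1/16; Jide 1/4; Lanre 1/64; Ngozi 1/4; Zainab 1/4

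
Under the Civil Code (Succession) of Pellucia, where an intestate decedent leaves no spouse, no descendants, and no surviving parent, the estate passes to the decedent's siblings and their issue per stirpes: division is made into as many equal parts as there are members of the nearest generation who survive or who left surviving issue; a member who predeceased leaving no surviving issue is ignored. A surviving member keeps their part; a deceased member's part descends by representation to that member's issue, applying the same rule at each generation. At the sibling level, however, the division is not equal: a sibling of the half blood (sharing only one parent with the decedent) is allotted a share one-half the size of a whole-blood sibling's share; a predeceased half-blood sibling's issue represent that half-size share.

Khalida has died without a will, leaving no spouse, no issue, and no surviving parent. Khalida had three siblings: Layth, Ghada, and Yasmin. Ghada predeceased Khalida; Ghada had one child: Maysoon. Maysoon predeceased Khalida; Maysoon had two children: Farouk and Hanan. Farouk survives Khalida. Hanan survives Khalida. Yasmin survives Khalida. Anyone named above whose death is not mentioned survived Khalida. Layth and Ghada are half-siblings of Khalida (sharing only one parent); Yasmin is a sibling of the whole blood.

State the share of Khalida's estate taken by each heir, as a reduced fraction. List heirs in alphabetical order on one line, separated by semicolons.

No spouse, descendants, or parent survives, so the estate passes to Khalida's siblings per stirpes.
Half-blood siblings count for one-half the weight of whole-blood siblings at the initial division.
Dividing 1 in proportion to weights (total weight 2): Layth (weight 1/2) → 1/4; Ghada (weight 1/2) → 1/4; Yasmin (weight 1) → 1/2.
Layth is living and takes 1/4.
Ghada predeceased; the 1/4 allotted to Ghada's branch passes to Ghada's issue by representation.
Maysoon's line is the sole branch at this level, so the full 1/4 passes to Maysoon's issue by representation.
The 1/4 is divided into 2 equal shares of 1/8 among Farouk, Hanan.
Farouk is living and takes 1/8.
Hanan is living and takes 1/8.
Yasmin is living and takes 1/2.

Farouk 1/8; Hanan 1/8; Layth 1/4; Yasmin 1/2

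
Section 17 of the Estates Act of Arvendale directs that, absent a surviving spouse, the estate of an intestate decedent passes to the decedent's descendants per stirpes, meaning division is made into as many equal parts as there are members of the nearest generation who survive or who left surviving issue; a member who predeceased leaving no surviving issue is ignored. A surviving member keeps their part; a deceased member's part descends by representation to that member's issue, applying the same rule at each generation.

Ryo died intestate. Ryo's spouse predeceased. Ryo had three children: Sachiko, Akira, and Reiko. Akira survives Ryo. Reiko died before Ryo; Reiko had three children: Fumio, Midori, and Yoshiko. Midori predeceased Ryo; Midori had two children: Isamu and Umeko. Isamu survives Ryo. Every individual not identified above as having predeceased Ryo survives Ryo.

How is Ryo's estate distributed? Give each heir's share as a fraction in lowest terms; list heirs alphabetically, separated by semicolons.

There is no surviving spouse, so the entire estate passes to Ryo's descendants per stirpes.
The estate is divided into 3 equal shares of 1/3 among Sachiko, Akira, Reiko.
Sachiko is living and takes 1/3.
Akira is living and takes 1/3.
Reiko predeceased; the 1/3 allotted to Reiko's branch passes to Reiko's issue by representation.
The 1/3 is divided into 3 equal shares of 1/9 among Fumio, Midori, Yoshiko.
Fumio is living and takes 1/9.
Midori predeceased; the 1/9 allotted to Midori's branch passes to Midori's issue by representation.
The 1/9 is divided into 2 equal shares of 1/18 among Isamu, Umeko.
Isamu is living and takes 1/18.
Umeko is living and takes 1/18.
Yoshiko is living and takes 1/9.

Akira 1/3; Fumio 1/9; Isamu 1/18; Sachiko 1/3; Umeko 1/18; Yoshiko 1/9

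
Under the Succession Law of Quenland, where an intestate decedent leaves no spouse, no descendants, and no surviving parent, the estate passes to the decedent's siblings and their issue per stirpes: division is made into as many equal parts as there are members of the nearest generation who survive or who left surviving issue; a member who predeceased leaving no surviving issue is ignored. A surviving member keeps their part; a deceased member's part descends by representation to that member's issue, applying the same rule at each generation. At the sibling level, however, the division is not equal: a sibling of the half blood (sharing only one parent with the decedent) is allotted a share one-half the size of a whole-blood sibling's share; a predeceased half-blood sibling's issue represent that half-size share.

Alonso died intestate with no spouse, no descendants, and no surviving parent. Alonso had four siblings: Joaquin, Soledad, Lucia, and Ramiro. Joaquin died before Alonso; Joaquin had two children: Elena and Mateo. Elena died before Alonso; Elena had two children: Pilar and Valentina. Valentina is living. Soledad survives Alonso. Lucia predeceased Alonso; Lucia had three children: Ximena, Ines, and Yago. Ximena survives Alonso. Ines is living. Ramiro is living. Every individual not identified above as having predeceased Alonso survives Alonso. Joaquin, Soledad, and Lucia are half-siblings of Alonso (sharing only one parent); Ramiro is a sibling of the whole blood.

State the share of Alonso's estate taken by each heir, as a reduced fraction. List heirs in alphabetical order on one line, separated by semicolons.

Ines 1/15; Mateo 1/10; Pilar 1/20; Ramiro 2/5; Soledad 1/5; Valentina 1/20; Ximena 1/15; Yago 1/15

No spouse, descendants, or parent survives, so the estate passes to Alonso's siblings per stirpes.
Half-blood siblings count for one-half the weight of whole-blood siblings at the initial division.
Dividing 1 in proportion to weights (total weight 5/2): Joaquin (weight 1/2) → 1/5; Soledad (weight 1/2) → 1/5; Lucia (weight 1/2) → 1/5; Ramiro (weight 1) → 2/5.
Joaquin predeceased; the 1/5 allotted to Joaquin's branch passes to Joaquin's issue by representation.
The 1/5 is divided into 2 equal shares of 1/10 among Elena, Mateo.
Elena predeceased; the 1/10 allotted to Elena's branch passes to Elena's issue by representation.
The 1/10 is divided into 2 equal shares of 1/20 among Pilar, Valentina.
Pilar is living and takes 1/20.
Valentina is living and takes 1/20.
Mateo is living and takes 1/10.
Soledad is living and takes 1/5.
Lucia predeceased; the 1/5 allotted to Lucia's branch passes to Lucia's issue by representation.
The 1/5 is divided into 3 equal shares of 1/15 among Ximena, Ines, Yago.
Ximena is living and takes 1/15.
Ines is living and takes 1/15.
Yago is living and takes 1/15.
Ramiro is living and takes 2/5.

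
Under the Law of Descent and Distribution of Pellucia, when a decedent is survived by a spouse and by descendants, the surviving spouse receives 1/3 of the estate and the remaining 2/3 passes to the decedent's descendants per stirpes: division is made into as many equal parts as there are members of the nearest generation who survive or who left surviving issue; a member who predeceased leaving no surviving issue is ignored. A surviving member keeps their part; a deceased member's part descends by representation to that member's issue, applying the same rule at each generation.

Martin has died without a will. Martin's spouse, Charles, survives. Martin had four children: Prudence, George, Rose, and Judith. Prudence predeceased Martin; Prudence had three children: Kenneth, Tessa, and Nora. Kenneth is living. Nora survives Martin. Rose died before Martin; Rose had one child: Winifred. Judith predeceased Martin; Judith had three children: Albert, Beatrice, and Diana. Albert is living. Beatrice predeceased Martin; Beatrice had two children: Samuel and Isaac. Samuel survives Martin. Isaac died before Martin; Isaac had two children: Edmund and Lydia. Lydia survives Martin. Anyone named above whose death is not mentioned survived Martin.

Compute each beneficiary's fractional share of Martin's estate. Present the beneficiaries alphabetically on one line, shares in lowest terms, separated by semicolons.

Albert 1/18; Charles 1/3; Diana 1/18; Edmund 1/72; George 1/6; Kenneth 1/18; Lydia 1/72; Nora 1/18; Samuel 1/36; Tessa 1/18; Winifred 1/6

Charles, as surviving spouse, takes 1/3.
The remaining 2/3 passes to Martin's descendants per stirpes.
The 2/3 is divided into 4 equal shares of 1/6 among Prudence, George, Rose, Judith.
Prudence predeceased; the 1/6 allotted to Prudence's branch passes to Prudence's issue by representation.
The 1/6 is divided into 3 equal shares of 1/18 among Kenneth, Tessa, Nora.
Kenneth is living and takes 1/18.
Tessa is living and takes 1/18.
Nora is living and takes 1/18.
George is living and takes 1/6.
Rose predeceased; the 1/6 allotted to Rose's branch passes to Rose's issue by representation.
Winifred is the sole taker at this level and receives the full 1/6.
Judith predeceased; the 1/6 allotted to Judith's branch passes to Judith's issue by representation.
The 1/6 is divided into 3 equal shares of 1/18 among Albert, Beatrice, Diana.
Albert is living and takes 1/18.
Beatrice predeceased; the 1/18 allotted to Beatrice's branch passes to Beatrice's issue by representation.
The 1/18 is divided into 2 equal shares of 1/36 among Samuel, Isaac.
Samuel is living and takes 1/36.
Isaac predeceased; the 1/36 allotted to Isaac's branch passes to Isaac's issue by representation.
The 1/36 is divided into 2 equal shares of 1/72 among Edmund, Lydia.
Edmund is living and takes 1/72.
Lydia is living and takes 1/72.
Diana is living and takes 1/18.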